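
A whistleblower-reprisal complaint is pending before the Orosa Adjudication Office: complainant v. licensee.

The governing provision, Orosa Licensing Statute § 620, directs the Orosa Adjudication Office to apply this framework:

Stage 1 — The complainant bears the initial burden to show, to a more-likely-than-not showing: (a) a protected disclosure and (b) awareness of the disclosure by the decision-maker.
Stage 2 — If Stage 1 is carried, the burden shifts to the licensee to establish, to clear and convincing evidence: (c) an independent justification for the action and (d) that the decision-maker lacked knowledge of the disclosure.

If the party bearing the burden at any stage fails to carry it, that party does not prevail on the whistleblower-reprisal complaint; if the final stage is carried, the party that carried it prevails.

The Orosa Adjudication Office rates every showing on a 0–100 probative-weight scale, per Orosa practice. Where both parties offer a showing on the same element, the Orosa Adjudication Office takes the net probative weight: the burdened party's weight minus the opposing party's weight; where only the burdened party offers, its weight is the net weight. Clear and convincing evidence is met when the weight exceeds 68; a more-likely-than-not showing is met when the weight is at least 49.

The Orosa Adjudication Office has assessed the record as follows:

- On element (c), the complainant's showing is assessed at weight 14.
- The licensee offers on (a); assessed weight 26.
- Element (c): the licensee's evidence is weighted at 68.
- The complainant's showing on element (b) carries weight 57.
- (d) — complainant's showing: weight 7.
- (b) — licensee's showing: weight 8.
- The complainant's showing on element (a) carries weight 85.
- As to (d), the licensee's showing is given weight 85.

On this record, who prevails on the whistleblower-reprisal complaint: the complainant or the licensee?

Stage 1 — burden on complainant; standard: a more-likely-than-not showing (weight is at least 49).
    (a): 85 − 26 = 59 ≥ 49 [met]
    (b): 57 − 8 = 49 ≥ 49 [met]
  Stage 1 carried; the burden shifts to the licensee.
Stage 2 — burden on licensee; standard: clear and convincing evidence (weight exceeds 68).
    (c): 68 − 14 = 54 ≤ 68 [not met]
    (d): 85 − 7 = 78 > 68 [met]
  Not every element is met, so the licensee fails to carry Stage 2.
The complainant prevails.

complainant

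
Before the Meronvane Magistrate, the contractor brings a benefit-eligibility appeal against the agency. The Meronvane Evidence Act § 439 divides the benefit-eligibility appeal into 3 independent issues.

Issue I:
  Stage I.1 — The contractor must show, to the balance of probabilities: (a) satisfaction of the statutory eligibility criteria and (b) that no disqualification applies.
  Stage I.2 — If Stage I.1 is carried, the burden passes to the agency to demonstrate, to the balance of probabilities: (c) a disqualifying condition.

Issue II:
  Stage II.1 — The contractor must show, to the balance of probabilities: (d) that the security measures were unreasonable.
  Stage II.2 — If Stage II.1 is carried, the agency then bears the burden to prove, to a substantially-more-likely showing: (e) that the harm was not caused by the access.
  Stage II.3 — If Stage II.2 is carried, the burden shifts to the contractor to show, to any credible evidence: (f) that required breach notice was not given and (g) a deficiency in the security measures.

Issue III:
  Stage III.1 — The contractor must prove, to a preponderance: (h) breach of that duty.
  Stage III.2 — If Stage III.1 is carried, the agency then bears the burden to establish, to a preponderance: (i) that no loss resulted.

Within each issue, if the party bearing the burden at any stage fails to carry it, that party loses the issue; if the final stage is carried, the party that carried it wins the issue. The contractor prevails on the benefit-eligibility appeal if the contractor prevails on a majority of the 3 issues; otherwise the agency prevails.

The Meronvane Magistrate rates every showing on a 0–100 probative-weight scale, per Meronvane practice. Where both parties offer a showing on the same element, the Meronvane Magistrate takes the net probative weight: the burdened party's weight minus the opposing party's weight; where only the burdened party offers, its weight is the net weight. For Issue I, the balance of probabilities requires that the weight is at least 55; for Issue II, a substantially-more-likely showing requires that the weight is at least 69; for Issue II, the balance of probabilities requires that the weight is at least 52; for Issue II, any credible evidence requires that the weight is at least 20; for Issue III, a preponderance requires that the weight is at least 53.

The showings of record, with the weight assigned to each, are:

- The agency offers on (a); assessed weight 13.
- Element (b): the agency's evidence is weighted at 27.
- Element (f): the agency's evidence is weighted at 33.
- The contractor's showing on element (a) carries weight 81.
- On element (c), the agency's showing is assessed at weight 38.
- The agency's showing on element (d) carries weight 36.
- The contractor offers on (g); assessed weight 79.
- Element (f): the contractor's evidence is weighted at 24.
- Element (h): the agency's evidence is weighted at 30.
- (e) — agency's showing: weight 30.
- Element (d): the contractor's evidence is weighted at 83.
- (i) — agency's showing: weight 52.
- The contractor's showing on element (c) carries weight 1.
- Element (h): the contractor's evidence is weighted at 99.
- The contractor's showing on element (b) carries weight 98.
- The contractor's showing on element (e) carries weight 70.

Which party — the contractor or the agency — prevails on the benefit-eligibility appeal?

— Issue I —
Stage I.1 (contractor, the balance of probabilities, weight is at least 55): (a) net 81−13=68 ≥ 55 — meets; (b) net 98−27=71 ≥ 55 — meets.
  Stage I.1 is satisfied; the onus moves to the agency.
Stage I.2 (agency, the balance of probabilities, weight is at least 55): (c) net 38−1=37 < 55 — fails.
  Not every element is met, so the agency fails to carry Stage I.2.
The analysis ends at Stage I.2; the contractor prevails on this issue.
— Issue II —
At Stage II.1 the contractor must meet the balance of probabilities (weight is at least 52): on (d) the weight is 83 less the opposing 36 gives net 47, which does not reach 52, so (d) does not meet the standard.
  Stage II.1 not carried; the contractor fails its burden.
The agency prevails on this issue.
— Issue III —
Stage III.1 — burden on contractor; standard: a preponderance (weight is at least 53).
    (h): 99 − 30 = 69 ≥ 53 [met]
  All elements met. The burden passes to the agency.
Stage III.2 — burden on agency; standard: a preponderance (weight is at least 53).
    (i): 52 < 53 [not met]
  The agency does not carry Stage III.2.
The analysis ends at Stage III.2; the contractor prevails on this issue.
Per-issue: Issue I → contractor; Issue II → agency; Issue III → contractor. The contractor must prevail on a majority of issues; overall, the contractor prevails.

contractor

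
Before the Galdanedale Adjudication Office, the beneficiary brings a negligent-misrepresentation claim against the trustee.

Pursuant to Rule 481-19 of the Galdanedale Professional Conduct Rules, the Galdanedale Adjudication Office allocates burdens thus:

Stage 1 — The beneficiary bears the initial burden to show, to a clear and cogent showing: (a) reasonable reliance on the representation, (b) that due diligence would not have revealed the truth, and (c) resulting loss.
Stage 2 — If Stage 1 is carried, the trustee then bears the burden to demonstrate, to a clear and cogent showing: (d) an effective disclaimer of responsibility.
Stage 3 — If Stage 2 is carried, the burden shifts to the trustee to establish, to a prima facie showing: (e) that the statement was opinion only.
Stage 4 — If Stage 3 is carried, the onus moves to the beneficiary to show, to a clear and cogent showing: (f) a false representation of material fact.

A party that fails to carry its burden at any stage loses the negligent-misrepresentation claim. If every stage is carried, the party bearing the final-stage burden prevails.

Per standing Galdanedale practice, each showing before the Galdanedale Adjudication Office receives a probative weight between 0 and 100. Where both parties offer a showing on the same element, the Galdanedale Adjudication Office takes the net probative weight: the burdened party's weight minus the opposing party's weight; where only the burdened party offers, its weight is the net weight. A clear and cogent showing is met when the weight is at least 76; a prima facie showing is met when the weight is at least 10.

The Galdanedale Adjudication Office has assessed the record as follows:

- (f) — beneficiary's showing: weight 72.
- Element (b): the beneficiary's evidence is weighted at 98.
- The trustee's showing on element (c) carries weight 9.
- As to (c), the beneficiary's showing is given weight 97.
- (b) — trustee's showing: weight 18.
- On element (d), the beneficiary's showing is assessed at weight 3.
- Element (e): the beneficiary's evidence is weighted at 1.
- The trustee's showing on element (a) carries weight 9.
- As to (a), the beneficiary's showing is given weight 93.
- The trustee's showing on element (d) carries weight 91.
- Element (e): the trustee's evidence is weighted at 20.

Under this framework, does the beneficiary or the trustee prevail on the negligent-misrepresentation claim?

trustee

At Stage 1 the beneficiary must meet a clear and cogent showing (weight is at least 76): on (a) the weight is 93 less the opposing 9 gives net 84, which does reach 76, so (a) meets the standard; on (b) the weight is 98 less the opposing 18 gives net 80, ≥ 76, so (b) meets the standard; on (c) the weight is 97 less the opposing 9 gives net 88, ≥ 76, so (c) meets the standard.
  All elements met. The burden passes to the trustee.
At Stage 2 the trustee must meet a clear and cogent showing (weight is at least 76): on (d) the weight is 91 less the opposing 3 gives net 88, which does reach 76, so (d) meets the standard.
  All elements met. The trustee retains the burden for Stage 3.
At Stage 3 the trustee must meet a prima facie showing (weight is at least 10): on (e) the weight is 20 less the opposing 1 gives net 19, which does reach 10, so (e) meets the standard.
  Stage 3 carried; the burden shifts to the beneficiary.
At Stage 4 the beneficiary must meet a clear and cogent showing (weight is at least 76): on (f) the weight is 72, < 76, so (f) does not meet the standard.
  Not every element is met, so the beneficiary fails to carry Stage 4.
The trustee prevails.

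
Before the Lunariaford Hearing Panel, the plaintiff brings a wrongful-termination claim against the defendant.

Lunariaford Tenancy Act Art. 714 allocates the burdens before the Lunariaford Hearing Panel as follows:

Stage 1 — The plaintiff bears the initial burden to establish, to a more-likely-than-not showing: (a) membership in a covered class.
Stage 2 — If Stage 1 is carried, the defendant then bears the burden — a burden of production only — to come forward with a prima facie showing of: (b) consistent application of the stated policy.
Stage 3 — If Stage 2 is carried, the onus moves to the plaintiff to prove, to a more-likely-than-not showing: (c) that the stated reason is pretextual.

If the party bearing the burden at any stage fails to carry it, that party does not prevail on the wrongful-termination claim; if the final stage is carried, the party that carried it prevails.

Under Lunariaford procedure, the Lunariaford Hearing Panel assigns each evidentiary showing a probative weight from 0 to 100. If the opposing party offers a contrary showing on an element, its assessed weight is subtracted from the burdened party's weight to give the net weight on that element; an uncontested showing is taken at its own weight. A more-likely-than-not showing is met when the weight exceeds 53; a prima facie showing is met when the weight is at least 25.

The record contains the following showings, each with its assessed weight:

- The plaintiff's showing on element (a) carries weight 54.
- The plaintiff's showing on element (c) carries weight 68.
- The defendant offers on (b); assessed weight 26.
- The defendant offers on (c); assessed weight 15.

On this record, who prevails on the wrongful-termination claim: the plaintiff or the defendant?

defendant

Stage 1 — burden on plaintiff; standard: a more-likely-than-not showing (weight exceeds 53).
    (a): 54 > 53 [met]
  Stage 1 is satisfied; the onus moves to the defendant.
Stage 2 — burden on defendant; standard: a prima facie showing (weight is at least 25).
    (b): 26 ≥ 25 [met]
  The defendant carries Stage 2; the plaintiff now bears the burden.
Stage 3 — burden on plaintiff; standard: a more-likely-than-not showing (weight exceeds 53).
    (c): 68 − 15 = 53 ≤ 53 [not met]
  The plaintiff does not carry Stage 3.
The analysis ends at Stage 3; the defendant prevails.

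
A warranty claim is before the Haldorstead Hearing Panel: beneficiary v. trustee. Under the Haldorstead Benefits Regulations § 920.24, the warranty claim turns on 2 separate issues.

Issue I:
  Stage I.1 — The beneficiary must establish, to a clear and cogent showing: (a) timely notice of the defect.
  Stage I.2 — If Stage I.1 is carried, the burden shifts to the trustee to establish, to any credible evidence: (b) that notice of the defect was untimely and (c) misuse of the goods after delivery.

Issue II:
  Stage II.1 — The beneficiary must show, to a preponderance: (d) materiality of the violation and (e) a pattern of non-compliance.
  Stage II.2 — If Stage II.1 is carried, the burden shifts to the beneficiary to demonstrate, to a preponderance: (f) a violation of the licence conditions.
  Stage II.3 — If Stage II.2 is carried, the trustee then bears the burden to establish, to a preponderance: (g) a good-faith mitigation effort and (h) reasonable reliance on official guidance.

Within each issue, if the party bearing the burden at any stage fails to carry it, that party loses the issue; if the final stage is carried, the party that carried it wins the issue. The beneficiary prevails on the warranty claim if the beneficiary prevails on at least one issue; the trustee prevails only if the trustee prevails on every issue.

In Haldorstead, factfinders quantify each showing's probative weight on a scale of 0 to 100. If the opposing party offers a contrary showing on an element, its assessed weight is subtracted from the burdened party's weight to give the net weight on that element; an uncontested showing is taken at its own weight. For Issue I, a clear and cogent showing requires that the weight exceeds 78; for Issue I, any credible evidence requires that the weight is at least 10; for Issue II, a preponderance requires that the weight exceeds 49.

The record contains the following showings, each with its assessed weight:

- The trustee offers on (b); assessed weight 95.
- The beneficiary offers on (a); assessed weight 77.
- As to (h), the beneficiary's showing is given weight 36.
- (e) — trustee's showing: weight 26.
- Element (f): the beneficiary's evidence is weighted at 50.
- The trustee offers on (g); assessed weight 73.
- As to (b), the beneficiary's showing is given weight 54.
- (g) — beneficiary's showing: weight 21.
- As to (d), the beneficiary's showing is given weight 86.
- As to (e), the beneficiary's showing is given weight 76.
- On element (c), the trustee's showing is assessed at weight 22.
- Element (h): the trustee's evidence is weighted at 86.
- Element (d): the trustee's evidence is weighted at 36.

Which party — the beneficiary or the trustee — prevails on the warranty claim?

— Issue I —
Stage I.1 (beneficiary, a clear and cogent showing, weight exceeds 78): (a) 77 ≤ 78 — fails.
  Stage I.1 not carried; the beneficiary fails its burden.
So the trustee prevails on this issue.
— Issue II —
Stage II.1 — burden on beneficiary; standard: a preponderance (weight exceeds 49).
    (d): 86 − 36 = 50 > 49 [met]
    (e): 76 − 26 = 50 > 49 [met]
  All elements met. The beneficiary retains the burden for Stage II.2.
Stage II.2 — burden on beneficiary; standard: a preponderance (weight exceeds 49).
    (f): 50 > 49 [met]
  The beneficiary carries Stage II.2; the trustee now bears the burden.
Stage II.3 — burden on trustee; standard: a preponderance (weight exceeds 49).
    (g): 73 − 21 = 52 > 49 [met]
    (h): 86 − 36 = 50 > 49 [met]
  All elements met at the final stage.
All stages carried — the trustee prevails on this issue.
Per-issue: Issue I → trustee; Issue II → trustee. The beneficiary must prevail on at least one issue; overall, the trustee prevails.

trustee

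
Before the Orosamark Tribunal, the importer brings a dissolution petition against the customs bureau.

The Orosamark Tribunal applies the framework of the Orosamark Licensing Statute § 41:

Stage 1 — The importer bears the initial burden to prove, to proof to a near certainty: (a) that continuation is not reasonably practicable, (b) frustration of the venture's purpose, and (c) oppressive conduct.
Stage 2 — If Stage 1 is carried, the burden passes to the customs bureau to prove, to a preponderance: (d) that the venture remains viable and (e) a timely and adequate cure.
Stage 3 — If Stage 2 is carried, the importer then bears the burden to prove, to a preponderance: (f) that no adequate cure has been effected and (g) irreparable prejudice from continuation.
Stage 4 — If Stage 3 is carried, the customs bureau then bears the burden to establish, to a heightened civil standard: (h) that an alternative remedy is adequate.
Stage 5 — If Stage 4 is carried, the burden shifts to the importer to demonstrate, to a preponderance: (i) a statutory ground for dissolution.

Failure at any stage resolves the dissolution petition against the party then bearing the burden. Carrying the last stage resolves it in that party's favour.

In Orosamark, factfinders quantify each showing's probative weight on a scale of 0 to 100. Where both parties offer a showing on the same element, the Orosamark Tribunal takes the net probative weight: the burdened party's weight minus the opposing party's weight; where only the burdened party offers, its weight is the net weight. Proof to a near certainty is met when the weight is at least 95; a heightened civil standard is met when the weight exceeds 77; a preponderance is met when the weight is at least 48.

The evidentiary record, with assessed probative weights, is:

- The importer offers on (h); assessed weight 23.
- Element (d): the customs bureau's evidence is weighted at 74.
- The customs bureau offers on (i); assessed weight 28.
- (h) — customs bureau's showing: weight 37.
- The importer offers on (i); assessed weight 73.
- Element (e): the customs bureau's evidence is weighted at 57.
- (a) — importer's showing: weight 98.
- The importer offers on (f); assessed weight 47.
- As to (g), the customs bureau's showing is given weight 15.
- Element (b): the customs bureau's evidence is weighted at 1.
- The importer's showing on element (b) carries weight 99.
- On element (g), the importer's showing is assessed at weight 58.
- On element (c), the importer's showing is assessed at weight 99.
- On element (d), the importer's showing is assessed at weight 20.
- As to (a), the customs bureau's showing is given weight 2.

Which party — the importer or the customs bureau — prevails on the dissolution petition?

Stage 1 — burden on importer; standard: proof to a near certainty (weight is at least 95).
    (a): 98 − 2 = 96 ≥ 95 [met]
    (b): 99 − 1 = 98 ≥ 95 [met]
    (c): 99 ≥ 95 [met]
  The importer carries Stage 1; the customs bureau now bears the burden.
Stage 2 — burden on customs bureau; standard: a preponderance (weight is at least 48).
    (d): 74 − 20 = 54 ≥ 48 [met]
    (e): 57 ≥ 48 [met]
  All elements met. The burden passes to the importer.
Stage 3 — burden on importer; standard: a preponderance (weight is at least 48).
    (f): 47 < 48 [not met]
    (g): 58 − 15 = 43 < 48 [not met]
  Stage 3 not carried; the importer fails its burden.
So the customs bureau prevails.

customs bureau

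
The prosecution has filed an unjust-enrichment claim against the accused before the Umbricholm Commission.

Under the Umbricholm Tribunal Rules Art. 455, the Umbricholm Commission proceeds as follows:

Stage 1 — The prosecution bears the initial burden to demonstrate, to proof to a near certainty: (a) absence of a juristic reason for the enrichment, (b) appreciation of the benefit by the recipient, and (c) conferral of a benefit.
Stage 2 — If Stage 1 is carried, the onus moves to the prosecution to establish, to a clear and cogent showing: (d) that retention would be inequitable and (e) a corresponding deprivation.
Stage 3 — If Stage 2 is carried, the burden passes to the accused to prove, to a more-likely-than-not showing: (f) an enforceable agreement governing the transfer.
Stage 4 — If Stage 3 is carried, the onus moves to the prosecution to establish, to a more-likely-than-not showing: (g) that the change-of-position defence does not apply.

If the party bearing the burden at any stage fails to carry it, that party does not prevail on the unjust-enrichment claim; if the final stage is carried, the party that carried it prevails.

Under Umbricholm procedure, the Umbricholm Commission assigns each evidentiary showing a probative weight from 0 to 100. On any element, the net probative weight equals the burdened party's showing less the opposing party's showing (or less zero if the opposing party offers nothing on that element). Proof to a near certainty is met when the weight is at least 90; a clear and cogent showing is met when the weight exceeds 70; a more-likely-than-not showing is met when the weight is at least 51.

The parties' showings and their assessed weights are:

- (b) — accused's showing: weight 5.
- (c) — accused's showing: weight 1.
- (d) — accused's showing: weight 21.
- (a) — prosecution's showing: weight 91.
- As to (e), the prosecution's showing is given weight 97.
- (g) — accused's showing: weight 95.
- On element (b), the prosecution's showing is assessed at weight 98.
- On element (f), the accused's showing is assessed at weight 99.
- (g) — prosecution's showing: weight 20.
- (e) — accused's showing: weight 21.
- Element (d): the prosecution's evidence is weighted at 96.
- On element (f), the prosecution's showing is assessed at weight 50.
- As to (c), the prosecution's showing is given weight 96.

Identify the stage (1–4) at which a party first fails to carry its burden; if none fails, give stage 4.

stage 3

At Stage 1 the prosecution must meet proof to a near certainty (weight is at least 90): on (a) the weight is 91, which does reach 90, so (a) meets the standard; on (b) the weight is 98 less the opposing 5 gives net 93, which does reach 90, so (b) meets the standard; on (c) the weight is 96 less the opposing 1 gives net 95, ≥ 90, so (c) meets the standard.
  All elements met. The prosecution retains the burden for Stage 2.
At Stage 2 the prosecution must meet a clear and cogent showing (weight exceeds 70): on (d) the weight is 96 less the opposing 21 gives net 75, which does exceed 70, so (d) meets the standard; on (e) the weight is 97 less the opposing 21 gives net 76, which does exceed 70, so (e) meets the standard.
  Stage 2 carried; the burden shifts to the accused.
At Stage 3 the accused must meet a more-likely-than-not showing (weight is at least 51): on (f) the weight is 99 less the opposing 50 gives net 49, which does not reach 51, so (f) does not meet the standard.
  Stage 3 not carried; the accused fails its burden.
The prosecution prevails.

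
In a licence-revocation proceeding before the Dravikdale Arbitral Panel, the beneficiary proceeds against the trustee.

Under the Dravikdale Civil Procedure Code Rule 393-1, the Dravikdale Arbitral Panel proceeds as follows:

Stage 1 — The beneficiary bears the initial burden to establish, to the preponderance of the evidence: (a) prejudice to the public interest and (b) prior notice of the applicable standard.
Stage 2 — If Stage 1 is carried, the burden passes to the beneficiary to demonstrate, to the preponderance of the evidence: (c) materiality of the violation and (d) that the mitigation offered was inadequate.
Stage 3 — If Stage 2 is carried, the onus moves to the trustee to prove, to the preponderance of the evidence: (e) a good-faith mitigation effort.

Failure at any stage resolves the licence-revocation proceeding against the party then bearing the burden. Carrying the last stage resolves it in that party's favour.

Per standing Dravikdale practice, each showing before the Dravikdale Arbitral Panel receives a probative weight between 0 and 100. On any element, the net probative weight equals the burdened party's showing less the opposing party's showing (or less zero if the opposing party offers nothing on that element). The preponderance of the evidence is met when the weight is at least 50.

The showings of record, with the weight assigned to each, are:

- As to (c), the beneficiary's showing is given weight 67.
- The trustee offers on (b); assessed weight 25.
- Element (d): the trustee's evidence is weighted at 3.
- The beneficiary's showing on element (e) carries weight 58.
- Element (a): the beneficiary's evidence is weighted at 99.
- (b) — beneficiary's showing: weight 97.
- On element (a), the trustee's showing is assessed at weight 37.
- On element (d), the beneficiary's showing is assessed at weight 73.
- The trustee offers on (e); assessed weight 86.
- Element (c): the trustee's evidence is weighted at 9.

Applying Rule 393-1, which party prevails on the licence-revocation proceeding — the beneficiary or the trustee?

Stage 1 — burden on beneficiary; standard: the preponderance of the evidence (weight is at least 50).
    (a): 99 − 37 = 62 ≥ 50 [met]
    (b): 97 − 25 = 72 ≥ 50 [met]
  Stage 1 carried; the burden remains with the beneficiary.
Stage 2 — burden on beneficiary; standard: the preponderance of the evidence (weight is at least 50).
    (c): 67 − 9 = 58 ≥ 50 [met]
    (d): 73 − 3 = 70 ≥ 50 [met]
  Stage 2 is satisfied; the onus moves to the trustee.
Stage 3 — burden on trustee; standard: the preponderance of the evidence (weight is at least 50).
    (e): 86 − 58 = 28 < 50 [not met]
  Stage 3 not carried; the trustee fails its burden.
The analysis ends at Stage 3; the beneficiary prevails.

beneficiary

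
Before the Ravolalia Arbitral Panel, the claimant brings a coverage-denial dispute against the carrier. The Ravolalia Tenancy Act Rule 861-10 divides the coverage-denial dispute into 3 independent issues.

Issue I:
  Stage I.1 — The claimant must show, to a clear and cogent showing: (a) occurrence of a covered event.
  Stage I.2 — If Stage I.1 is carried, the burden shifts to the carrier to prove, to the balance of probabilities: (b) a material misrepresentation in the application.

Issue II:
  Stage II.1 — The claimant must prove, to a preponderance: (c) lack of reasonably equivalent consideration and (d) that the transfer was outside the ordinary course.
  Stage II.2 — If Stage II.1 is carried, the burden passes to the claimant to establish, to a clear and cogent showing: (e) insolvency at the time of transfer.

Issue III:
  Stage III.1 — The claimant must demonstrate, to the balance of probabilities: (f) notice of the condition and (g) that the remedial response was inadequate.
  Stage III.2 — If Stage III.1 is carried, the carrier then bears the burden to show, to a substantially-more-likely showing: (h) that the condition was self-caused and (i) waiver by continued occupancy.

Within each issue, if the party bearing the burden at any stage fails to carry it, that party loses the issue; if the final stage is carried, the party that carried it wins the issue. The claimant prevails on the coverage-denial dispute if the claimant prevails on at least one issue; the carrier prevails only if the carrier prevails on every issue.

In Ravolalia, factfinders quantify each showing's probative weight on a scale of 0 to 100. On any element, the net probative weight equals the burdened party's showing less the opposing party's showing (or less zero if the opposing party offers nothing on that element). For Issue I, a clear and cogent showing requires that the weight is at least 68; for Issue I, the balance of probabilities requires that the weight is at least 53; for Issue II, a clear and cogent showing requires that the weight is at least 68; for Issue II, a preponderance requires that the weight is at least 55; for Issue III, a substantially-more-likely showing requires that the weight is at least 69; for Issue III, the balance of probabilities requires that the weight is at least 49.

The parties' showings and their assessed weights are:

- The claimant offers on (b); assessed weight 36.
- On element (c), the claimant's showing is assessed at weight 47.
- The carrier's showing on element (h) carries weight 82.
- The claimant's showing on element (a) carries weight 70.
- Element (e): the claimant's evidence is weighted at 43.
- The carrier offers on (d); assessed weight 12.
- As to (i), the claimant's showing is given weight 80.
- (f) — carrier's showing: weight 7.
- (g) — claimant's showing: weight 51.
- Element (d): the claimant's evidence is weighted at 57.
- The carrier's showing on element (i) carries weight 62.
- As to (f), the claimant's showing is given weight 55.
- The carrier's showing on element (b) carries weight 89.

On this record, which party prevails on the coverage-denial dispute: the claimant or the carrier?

carrier

— Issue I —
Stage I.1 (claimant, a clear and cogent showing, weight is at least 68): (a) 70 ≥ 68 — meets.
  Stage I.1 carried; the burden shifts to the carrier.
Stage I.2 (carrier, the balance of probabilities, weight is at least 53): (b) net 89−36=53 ≥ 53 — meets.
  The carrier carries the last stage.
Every stage carried; the carrier prevails on this issue.
— Issue II —
Stage II.1 (claimant, a preponderance, weight is at least 55): (c) 47 < 55 — fails; (d) net 57−12=45 < 55 — fails.
  The claimant does not carry Stage II.1.
The analysis ends at Stage II.1; the carrier prevails on this issue.
— Issue III —
Stage III.1 — burden on claimant; standard: the balance of probabilities (weight is at least 49).
    (f): 55 − 7 = 48 < 49 [not met]
    (g): 51 ≥ 49 [met]
  Stage III.1 not carried; the claimant fails its burden.
The carrier prevails on this issue.
Per-issue: Issue I → carrier; Issue II → carrier; Issue III → carrier. The claimant must prevail on at least one issue; overall, the carrier prevails.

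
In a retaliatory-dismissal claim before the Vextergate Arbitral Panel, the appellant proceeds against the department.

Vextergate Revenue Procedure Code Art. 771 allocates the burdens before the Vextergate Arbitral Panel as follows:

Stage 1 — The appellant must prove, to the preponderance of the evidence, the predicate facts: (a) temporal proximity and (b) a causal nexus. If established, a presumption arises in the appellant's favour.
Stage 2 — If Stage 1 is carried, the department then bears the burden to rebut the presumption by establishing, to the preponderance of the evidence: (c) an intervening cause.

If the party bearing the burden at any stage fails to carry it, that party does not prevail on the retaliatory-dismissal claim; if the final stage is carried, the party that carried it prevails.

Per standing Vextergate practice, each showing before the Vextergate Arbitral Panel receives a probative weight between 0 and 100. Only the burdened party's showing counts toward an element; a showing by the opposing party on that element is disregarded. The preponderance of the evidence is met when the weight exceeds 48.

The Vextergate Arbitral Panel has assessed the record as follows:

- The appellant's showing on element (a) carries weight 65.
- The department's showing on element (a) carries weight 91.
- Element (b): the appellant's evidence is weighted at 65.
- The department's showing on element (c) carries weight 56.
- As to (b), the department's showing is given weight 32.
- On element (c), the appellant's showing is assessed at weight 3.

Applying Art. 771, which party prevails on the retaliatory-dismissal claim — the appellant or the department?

department

Stage 1 (appellant, the preponderance of the evidence, weight exceeds 48): (a) 65 (department's 91 disregarded) > 48 — meets; (b) 65 (department's 32 disregarded) > 48 — meets.
  Stage 1 is satisfied; the onus moves to the department.
Stage 2 (department, the preponderance of the evidence, weight exceeds 48): (c) 56 (appellant's 3 disregarded) > 48 — meets.
  All elements met at the final stage.
Every stage carried; the department prevails.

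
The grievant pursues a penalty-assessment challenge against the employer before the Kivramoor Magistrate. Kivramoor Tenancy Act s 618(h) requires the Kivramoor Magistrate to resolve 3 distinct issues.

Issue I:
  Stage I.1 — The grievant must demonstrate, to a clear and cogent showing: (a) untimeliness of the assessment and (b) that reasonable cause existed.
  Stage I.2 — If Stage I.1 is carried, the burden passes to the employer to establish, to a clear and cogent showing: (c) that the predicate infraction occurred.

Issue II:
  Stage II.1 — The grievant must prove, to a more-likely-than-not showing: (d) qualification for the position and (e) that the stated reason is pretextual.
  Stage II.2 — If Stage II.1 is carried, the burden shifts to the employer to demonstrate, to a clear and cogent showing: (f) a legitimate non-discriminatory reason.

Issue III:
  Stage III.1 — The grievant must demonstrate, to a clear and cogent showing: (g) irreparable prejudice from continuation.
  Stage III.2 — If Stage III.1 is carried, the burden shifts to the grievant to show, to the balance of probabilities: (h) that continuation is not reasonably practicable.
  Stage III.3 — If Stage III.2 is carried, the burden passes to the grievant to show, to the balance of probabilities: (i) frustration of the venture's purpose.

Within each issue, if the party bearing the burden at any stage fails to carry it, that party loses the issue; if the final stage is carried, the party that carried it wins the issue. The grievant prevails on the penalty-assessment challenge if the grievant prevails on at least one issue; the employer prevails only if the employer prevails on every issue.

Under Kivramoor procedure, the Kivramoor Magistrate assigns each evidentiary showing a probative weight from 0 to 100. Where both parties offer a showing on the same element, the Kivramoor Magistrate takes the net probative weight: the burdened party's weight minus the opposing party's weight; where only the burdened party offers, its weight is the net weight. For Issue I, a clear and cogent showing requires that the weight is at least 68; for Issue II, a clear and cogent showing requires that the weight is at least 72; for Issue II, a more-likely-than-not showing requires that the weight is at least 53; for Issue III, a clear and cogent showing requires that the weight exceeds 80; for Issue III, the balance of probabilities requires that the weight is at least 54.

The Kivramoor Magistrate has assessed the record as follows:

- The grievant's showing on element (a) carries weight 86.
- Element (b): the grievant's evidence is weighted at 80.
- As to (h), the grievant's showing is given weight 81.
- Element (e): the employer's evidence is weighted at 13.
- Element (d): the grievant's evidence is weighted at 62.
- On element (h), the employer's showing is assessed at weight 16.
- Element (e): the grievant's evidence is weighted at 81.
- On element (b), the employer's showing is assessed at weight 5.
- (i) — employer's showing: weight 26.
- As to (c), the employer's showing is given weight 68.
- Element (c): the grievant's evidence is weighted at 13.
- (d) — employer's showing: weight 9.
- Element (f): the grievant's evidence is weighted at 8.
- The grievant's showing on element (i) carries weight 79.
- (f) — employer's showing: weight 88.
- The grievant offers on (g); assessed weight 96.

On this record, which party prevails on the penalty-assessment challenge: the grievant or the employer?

— Issue I —
Stage I.1 (grievant, a clear and cogent showing, weight is at least 68): (a) 86 ≥ 68 — meets; (b) net 80−5=75 ≥ 68 — meets.
  All elements met. The burden passes to the employer.
Stage I.2 (employer, a clear and cogent showing, weight is at least 68): (c) net 68−13=55 < 68 — fails.
  Stage I.2 not carried; the employer fails its burden.
The grievant prevails on this issue.
— Issue II —
At Stage II.1 the grievant must meet a more-likely-than-not showing (weight is at least 53): on (d) the weight is 62 less the opposing 9 gives net 53, which does reach 53, so (d) meets the standard; on (e) the weight is 81 less the opposing 13 gives net 68, ≥ 53, so (e) meets the standard.
  The grievant carries Stage II.1; the employer now bears the burden.
At Stage II.2 the employer must meet a clear and cogent showing (weight is at least 72): on (f) the weight is 88 less the opposing 8 gives net 80, ≥ 72, so (f) meets the standard.
  The employer carries the last stage.
With every stage satisfied, the employer prevails on this issue.
— Issue III —
Stage III.1 — burden on grievant; standard: a clear and cogent showing (weight exceeds 80).
    (g): 96 > 80 [met]
  Stage III.1 carried; the burden remains with the grievant.
Stage III.2 — burden on grievant; standard: the balance of probabilities (weight is at least 54).
    (h): 81 − 16 = 65 ≥ 54 [met]
  All elements met. The grievant retains the burden for Stage III.3.
Stage III.3 — burden on grievant; standard: the balance of probabilities (weight is at least 54).
    (i): 79 − 26 = 53 < 54 [not met]
  The grievant does not carry Stage III.3.
So the employer prevails on this issue.
Per-issue: Issue I → grievant; Issue II → employer; Issue III → employer. The grievant must prevail on at least one issue; overall, the grievant prevails.

grievant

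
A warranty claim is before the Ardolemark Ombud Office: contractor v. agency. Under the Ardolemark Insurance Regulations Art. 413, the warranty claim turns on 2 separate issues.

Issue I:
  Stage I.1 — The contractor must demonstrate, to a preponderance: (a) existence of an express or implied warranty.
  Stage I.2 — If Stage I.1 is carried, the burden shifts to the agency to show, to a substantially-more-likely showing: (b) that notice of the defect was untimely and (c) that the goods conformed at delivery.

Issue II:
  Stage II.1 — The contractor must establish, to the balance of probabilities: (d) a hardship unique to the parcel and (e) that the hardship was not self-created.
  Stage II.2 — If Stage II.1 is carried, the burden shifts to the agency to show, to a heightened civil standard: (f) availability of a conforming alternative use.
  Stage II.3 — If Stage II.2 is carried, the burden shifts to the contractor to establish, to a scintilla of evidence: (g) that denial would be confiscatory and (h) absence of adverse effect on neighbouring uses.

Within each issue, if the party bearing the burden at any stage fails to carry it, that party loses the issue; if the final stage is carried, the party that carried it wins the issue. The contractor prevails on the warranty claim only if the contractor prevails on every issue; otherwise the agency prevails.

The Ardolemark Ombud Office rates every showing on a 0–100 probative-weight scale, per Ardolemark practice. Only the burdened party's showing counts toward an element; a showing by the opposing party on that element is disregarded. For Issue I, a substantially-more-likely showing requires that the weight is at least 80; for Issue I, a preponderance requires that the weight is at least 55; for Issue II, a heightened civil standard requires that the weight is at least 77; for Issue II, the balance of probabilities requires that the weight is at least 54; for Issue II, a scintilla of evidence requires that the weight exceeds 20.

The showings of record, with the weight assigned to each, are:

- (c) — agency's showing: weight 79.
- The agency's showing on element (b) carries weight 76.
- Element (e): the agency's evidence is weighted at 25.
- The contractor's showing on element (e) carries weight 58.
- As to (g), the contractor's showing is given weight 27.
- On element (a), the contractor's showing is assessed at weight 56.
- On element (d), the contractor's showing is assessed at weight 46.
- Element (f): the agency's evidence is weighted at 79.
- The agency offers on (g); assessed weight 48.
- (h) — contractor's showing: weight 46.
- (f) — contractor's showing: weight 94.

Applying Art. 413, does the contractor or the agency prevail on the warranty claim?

— Issue I —
Stage I.1 — burden on contractor; standard: a preponderance (weight is at least 55).
    (a): 56 ≥ 55 [met]
  Stage I.1 is satisfied; the onus moves to the agency.
Stage I.2 — burden on agency; standard: a substantially-more-likely showing (weight is at least 80).
    (b): 76 < 80 [not met]
    (c): 79 < 80 [not met]
  The agency does not carry Stage I.2.
The analysis ends at Stage I.2; the contractor prevails on this issue.
— Issue II —
At Stage II.1 the contractor must meet the balance of probabilities (weight is at least 54): on (d) the weight is 46, which does not reach 54, so (d) does not meet the standard; on (e) the weight is 58 (the agency's 25 is given no effect), ≥ 54, so (e) meets the standard.
  Stage II.1 not carried; the contractor fails its burden.
The analysis ends at Stage II.1; the agency prevails on this issue.
Per-issue: Issue I → contractor; Issue II → agency. The contractor must prevail on every issue; overall, the agency prevails.

agency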